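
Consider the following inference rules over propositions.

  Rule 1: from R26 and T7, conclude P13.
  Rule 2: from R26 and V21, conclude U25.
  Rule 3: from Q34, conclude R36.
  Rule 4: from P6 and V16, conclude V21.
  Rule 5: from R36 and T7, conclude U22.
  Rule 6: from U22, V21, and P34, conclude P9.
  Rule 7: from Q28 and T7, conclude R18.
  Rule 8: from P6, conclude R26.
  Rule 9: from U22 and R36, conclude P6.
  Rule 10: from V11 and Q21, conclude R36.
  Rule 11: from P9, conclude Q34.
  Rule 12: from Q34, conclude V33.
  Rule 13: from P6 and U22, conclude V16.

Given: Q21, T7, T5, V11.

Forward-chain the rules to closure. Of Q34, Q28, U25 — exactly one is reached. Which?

V11 and Q21 hold, so R36 follows (Rule 10).
From R36 and T7, Rule 5 gives U22.
From U22 and R36, Rule 9 gives P6.
From P6, Rule 8 gives R26.
P6 and U22 hold, so V16 follows (Rule 13).
From P6 and V16, Rule 4 gives V21.
From R26 and V21, Rule 2 gives U25.
Q34 would need P9 (Rule 11), but P9 is never established. No rule produces Q28, and it is not given.

U25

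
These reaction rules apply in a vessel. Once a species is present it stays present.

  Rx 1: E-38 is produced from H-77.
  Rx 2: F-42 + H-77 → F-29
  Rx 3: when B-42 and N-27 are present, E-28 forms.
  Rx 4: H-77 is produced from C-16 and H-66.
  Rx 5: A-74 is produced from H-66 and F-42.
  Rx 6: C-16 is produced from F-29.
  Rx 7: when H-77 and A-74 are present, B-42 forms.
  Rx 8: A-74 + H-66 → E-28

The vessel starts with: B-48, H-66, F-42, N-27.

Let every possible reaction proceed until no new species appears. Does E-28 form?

Yes

H-66 and F-42 present → A-74 forms (Rx 5).
A-74 and H-66 present → E-28 forms (Rx 8).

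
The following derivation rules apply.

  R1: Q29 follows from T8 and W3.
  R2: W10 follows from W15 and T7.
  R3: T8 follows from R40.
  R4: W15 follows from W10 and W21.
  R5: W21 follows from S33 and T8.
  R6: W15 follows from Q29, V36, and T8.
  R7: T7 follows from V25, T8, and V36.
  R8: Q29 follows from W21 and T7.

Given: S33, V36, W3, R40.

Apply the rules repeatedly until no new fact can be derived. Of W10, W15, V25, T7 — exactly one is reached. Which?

W15

R40 holds, so T8 follows (R3).
T8 and W3 hold, so Q29 follows (R1).
From Q29, V36, and T8, R6 gives W15.
T7 would need V25, T8, and V36 (R7), but V25 is never established. W10 would need W15 and T7 (R2), but T7 is never established. No rule produces V25, and it is not given.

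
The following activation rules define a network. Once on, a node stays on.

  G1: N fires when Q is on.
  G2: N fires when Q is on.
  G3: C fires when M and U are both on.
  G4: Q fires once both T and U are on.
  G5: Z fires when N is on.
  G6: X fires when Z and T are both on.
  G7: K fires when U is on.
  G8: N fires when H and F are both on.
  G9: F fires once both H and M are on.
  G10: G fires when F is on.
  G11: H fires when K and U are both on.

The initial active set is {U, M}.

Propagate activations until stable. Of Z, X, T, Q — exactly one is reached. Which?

Z

U is on, so K fires (G7).
G11: K and U on → H on.
H and M are on, so F fires (G9).
H and F are on, so N fires (G8).
G5: N on → Z on.
No rule produces T, and it is not given. X would need Z and T (G6), but T never turns on. Q would need T and U (G4), but T never turns on.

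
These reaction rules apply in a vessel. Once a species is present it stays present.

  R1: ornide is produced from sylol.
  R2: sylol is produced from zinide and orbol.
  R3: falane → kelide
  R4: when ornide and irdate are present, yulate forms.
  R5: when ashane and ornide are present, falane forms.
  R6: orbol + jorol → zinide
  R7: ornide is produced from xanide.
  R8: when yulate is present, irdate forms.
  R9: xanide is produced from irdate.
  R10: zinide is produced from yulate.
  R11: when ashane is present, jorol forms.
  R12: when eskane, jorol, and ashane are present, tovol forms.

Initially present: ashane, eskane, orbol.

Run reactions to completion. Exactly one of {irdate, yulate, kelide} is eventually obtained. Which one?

ashane present → jorol forms (R11).
orbol and jorol present → zinide forms (R6).
zinide and orbol present → sylol forms (R2).
sylol present → ornide forms (R1).
ashane and ornide present → falane forms (R5).
falane present → kelide forms (R3).
irdate would need yulate (R8), but yulate never forms. yulate would need ornide and irdate (R4), but irdate never forms.

kelide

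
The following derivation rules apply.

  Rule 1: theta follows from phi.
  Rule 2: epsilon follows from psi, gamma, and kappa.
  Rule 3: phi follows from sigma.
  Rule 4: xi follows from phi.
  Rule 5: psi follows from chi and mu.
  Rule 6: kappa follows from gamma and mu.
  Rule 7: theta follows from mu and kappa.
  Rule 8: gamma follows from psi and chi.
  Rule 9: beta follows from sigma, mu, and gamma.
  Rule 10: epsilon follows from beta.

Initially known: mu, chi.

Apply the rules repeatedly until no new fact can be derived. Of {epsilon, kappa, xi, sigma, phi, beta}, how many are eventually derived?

From chi and mu, Rule 5 gives psi.
psi and chi hold, so gamma follows (Rule 8).
From gamma and mu, Rule 6 gives kappa.
From psi, gamma, and kappa, Rule 2 gives epsilon.
epsilon: reached.
kappa: reached.
xi would need phi (Rule 4), but phi is never established.
No rule produces sigma, and it is not given.
phi would need sigma (Rule 3), but sigma is never established.
beta would need sigma, mu, and gamma (Rule 9), but sigma is never established.
Reached: epsilon and kappa — 2 of the 6.

2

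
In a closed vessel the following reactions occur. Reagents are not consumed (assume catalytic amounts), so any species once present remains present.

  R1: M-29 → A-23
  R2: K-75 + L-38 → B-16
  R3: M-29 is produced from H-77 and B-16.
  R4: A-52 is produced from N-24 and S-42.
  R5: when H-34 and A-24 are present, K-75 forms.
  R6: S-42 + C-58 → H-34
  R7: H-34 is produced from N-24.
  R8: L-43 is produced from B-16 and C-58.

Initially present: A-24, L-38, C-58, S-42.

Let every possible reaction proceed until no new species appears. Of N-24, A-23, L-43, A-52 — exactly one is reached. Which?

S-42 and C-58 present → H-34 forms (R6).
H-34 and A-24 present → K-75 forms (R5).
K-75 and L-38 present → B-16 forms (R2).
B-16 and C-58 present → L-43 forms (R8).
A-23 would need M-29 (R1), but M-29 never forms. A-52 would need N-24 and S-42 (R4), but N-24 never forms. No rule produces N-24, and it is not given.

L-43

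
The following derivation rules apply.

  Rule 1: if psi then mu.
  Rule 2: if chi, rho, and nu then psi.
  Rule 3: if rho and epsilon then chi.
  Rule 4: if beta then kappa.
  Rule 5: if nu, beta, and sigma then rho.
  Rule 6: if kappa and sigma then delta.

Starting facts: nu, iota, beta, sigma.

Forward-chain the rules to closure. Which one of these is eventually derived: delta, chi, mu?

beta holds, so kappa follows (Rule 4).
From kappa and sigma, Rule 6 gives delta.
mu would need psi (Rule 1), but psi is never established. chi would need rho and epsilon (Rule 3), but epsilon is never established.

delta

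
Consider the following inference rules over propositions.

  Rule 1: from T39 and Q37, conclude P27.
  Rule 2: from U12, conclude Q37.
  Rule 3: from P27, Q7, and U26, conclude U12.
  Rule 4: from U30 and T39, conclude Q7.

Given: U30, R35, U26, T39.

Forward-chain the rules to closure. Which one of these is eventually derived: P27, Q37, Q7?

From U30 and T39, Rule 4 gives Q7.
P27 would need T39 and Q37 (Rule 1), but Q37 is never established. Q37 would need U12 (Rule 2), but U12 is never established.

Q7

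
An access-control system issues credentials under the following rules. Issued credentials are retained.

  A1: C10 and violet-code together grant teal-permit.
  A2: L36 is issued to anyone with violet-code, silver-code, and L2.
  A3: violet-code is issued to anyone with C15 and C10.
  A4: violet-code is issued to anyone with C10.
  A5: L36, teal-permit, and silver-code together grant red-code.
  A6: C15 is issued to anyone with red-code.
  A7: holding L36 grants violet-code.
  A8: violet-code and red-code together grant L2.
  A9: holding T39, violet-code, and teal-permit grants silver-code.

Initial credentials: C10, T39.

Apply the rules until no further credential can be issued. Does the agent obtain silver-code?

Holding C10 grants violet-code (A4).
Holding C10 and violet-code grants teal-permit (A1).
Holding T39, violet-code, and teal-permit grants silver-code (A9).

Yes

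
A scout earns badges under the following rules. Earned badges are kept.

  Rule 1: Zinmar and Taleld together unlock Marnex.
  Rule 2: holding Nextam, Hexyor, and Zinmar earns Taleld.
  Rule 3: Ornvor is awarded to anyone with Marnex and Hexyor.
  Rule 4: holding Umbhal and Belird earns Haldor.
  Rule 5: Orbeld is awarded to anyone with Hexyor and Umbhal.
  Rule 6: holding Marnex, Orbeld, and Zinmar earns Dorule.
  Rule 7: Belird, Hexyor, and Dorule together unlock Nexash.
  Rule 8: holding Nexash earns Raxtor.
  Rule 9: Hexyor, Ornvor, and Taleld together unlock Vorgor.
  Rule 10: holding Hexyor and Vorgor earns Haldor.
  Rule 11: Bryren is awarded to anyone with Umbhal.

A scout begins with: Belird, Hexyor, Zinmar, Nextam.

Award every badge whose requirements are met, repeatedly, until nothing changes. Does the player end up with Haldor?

With Nextam, Hexyor, and Zinmar, Taleld is earned (Rule 2).
With Zinmar and Taleld, Marnex is earned (Rule 1).
With Marnex and Hexyor, Ornvor is earned (Rule 3).
With Hexyor, Ornvor, and Taleld, Vorgor is earned (Rule 9).
With Hexyor and Vorgor, Haldor is earned (Rule 10).

Yes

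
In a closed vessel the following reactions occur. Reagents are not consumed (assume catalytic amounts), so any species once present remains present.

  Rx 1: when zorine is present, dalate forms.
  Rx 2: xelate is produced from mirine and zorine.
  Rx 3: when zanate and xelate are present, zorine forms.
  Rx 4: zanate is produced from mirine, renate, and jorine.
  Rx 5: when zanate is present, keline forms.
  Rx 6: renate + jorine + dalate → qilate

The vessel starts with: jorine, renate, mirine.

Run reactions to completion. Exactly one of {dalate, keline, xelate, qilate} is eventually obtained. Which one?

keline

mirine, renate, and jorine present → zanate forms (Rx 4).
zanate present → keline forms (Rx 5).
qilate would need renate, jorine, and dalate (Rx 6), but dalate never forms. dalate would need zorine (Rx 1), but zorine never forms. xelate would need mirine and zorine (Rx 2), but zorine never forms.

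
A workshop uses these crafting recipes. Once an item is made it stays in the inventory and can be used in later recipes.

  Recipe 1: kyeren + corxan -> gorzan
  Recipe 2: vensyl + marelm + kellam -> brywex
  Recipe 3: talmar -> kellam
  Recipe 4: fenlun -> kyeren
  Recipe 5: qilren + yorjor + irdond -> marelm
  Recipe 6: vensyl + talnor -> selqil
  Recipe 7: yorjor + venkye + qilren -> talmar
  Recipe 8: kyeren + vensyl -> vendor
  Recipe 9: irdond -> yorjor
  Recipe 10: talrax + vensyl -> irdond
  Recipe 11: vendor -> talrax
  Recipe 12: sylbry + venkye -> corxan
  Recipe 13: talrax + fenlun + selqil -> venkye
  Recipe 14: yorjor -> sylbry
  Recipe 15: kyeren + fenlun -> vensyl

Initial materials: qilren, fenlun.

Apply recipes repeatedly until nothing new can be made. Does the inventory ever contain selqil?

selqil would need vensyl and talnor (Recipe 6), but talnor is never obtained.

No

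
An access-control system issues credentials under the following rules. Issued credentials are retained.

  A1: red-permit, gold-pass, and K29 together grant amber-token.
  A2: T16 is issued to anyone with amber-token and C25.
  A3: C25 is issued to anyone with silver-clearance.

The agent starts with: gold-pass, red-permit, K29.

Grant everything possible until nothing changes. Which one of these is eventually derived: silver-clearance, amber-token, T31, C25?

amber-token

Holding red-permit, gold-pass, and K29 grants amber-token (A1).
No rule produces T31, and it is not given. C25 would need silver-clearance (A3), but silver-clearance is never granted. No rule produces silver-clearance, and it is not given.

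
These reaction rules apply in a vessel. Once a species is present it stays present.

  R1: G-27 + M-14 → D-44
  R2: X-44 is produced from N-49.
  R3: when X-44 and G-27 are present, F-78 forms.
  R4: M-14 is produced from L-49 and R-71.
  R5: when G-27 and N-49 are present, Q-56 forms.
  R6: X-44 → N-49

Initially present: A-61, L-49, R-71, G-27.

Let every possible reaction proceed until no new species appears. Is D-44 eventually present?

Yes

L-49 and R-71 present → M-14 forms (R4).
G-27 and M-14 present → D-44 forms (R1).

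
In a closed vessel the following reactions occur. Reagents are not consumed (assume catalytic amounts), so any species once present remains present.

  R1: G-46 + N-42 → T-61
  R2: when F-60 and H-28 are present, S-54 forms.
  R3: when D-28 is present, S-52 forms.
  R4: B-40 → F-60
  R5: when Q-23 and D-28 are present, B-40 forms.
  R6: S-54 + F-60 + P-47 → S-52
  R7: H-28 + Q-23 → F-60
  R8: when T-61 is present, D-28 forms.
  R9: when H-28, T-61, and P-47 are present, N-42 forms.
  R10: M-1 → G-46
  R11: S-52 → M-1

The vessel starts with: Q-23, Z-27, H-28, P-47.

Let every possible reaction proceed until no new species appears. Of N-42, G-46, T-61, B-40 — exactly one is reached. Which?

H-28 and Q-23 present → F-60 forms (R7).
F-60 and H-28 present → S-54 forms (R2).
S-54, F-60, and P-47 present → S-52 forms (R6).
S-52 present → M-1 forms (R11).
M-1 present → G-46 forms (R10).
B-40 would need Q-23 and D-28 (R5), but D-28 never forms. N-42 would need H-28, T-61, and P-47 (R9), but T-61 never forms. T-61 would need G-46 and N-42 (R1), but N-42 never forms.

G-46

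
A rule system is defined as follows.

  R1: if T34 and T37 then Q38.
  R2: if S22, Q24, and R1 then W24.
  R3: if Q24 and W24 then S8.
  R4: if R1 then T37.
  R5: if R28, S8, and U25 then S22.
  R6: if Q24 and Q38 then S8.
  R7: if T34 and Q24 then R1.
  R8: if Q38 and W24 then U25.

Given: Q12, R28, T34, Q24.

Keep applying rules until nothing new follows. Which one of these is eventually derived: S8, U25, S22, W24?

S8

From T34 and Q24, R7 gives R1.
R1 holds, so T37 follows (R4).
T34 and T37 hold, so Q38 follows (R1).
From Q24 and Q38, R6 gives S8.
S22 would need R28, S8, and U25 (R5), but U25 is never established. W24 would need S22, Q24, and R1 (R2), but S22 is never established. U25 would need Q38 and W24 (R8), but W24 is never established.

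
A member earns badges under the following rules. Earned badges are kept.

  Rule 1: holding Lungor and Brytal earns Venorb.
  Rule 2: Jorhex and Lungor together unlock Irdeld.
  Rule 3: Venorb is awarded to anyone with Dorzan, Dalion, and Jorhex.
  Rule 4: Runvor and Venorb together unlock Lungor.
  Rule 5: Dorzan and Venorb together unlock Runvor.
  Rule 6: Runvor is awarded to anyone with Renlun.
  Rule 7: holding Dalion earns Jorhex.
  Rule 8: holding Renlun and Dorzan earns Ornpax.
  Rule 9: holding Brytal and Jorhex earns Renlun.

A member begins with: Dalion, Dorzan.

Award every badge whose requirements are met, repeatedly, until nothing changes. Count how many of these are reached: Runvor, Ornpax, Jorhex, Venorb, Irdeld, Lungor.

5

With Dalion, Jorhex is earned (Rule 7).
With Dorzan, Dalion, and Jorhex, Venorb is earned (Rule 3).
With Dorzan and Venorb, Runvor is earned (Rule 5).
With Runvor and Venorb, Lungor is earned (Rule 4).
With Jorhex and Lungor, Irdeld is earned (Rule 2).
Runvor: reached.
Ornpax would need Renlun and Dorzan (Rule 8), but Renlun is never earned.
Jorhex: reached.
Venorb: reached.
Irdeld: reached.
Lungor: reached.
Reached: Runvor, Jorhex, Venorb, Irdeld, and Lungor — 5 of the 6.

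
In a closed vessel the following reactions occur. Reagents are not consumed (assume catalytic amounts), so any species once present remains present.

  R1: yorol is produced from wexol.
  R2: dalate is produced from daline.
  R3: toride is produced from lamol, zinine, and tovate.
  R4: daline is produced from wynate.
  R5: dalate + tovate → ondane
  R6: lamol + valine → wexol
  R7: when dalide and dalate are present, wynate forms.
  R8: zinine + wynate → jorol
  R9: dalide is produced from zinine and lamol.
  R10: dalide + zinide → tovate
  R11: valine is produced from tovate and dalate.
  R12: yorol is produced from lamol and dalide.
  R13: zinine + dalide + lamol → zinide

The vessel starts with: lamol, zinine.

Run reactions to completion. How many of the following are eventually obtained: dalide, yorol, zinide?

3

zinine and lamol present → dalide forms (R9).
lamol and dalide present → yorol forms (R12).
zinine, dalide, and lamol present → zinide forms (R13).
dalide: reached.
yorol: reached.
zinide: reached.
All 3 are reached.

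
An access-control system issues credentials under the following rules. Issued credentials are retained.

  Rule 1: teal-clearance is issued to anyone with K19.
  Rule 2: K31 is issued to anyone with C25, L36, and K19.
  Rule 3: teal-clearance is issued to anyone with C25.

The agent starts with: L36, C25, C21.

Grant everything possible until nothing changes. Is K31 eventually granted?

No

K31 would need C25, L36, and K19 (Rule 2), but K19 is never granted.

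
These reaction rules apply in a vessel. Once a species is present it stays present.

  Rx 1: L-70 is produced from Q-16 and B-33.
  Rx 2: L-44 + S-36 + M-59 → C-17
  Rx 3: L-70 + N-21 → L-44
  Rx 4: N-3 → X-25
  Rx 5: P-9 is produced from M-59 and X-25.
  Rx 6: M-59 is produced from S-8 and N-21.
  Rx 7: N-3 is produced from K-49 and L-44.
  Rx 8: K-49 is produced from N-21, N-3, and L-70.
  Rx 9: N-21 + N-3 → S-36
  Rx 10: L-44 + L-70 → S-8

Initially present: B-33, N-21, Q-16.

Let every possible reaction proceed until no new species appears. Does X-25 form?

X-25 would need N-3 (Rx 4), but N-3 never forms.

No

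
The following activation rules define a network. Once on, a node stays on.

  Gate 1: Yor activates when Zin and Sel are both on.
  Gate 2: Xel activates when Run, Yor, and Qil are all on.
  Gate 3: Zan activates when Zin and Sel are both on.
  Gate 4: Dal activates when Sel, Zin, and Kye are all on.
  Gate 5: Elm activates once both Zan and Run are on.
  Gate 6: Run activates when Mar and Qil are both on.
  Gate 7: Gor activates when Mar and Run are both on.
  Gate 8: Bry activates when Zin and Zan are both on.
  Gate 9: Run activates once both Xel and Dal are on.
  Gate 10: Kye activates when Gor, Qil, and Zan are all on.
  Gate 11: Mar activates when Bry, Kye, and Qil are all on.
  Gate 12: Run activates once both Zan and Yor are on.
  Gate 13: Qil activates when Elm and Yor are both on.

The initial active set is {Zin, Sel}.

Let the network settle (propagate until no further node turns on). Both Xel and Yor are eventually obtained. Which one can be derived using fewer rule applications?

Yor

Yor: Zin and Sel are on, so Yor activates (Gate 1). [1 rule application]
Xel: Gate 3: Zin and Sel on → Zan on. Gate 1: Zin and Sel on → Yor on. Gate 12: Zan and Yor on → Run on. Zan and Run are on, so Elm activates (Gate 5). Elm and Yor are on, so Qil activates (Gate 13). Run, Yor, and Qil are on, so Xel activates (Gate 2). [6 rule applications]
Yor needs fewer.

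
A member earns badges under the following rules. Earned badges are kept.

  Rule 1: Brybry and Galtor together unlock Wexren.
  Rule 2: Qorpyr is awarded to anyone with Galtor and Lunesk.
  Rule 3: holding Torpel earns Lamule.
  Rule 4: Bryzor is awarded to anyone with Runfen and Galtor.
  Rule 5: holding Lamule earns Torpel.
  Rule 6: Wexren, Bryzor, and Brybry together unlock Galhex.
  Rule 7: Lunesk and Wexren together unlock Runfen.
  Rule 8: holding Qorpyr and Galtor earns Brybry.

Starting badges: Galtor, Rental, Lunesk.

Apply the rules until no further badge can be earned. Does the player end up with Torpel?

Torpel would need Lamule (Rule 5), but Lamule is never earned.

No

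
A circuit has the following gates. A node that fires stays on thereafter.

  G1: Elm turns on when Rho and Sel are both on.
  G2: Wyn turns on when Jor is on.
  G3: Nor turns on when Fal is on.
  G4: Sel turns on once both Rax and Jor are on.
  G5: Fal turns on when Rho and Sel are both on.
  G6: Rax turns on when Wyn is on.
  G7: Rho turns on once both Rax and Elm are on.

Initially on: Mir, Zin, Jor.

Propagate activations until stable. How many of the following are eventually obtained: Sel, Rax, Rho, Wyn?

3

G2: Jor on → Wyn on.
G6: Wyn on → Rax on.
Rax and Jor are on, so Sel turns on (G4).
Sel: reached.
Rax: reached.
Rho would need Rax and Elm (G7), but Elm never turns on.
Wyn: reached.
Reached: Sel, Rax, and Wyn — 3 of the 4.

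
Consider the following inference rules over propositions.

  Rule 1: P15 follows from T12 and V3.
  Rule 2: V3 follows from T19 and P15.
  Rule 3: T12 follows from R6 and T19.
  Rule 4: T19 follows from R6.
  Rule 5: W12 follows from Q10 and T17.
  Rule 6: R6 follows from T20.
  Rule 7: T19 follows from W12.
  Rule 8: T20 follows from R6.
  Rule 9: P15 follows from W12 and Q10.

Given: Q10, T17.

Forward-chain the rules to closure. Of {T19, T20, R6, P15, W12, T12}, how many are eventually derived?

3

From Q10 and T17, Rule 5 gives W12.
From W12 and Q10, Rule 9 gives P15.
W12 holds, so T19 follows (Rule 7).
T19: reached.
T20 would need R6 (Rule 8), but R6 is never established.
R6 would need T20 (Rule 6), but T20 is never established.
P15: reached.
W12: reached.
T12 would need R6 and T19 (Rule 3), but R6 is never established.
Reached: T19, P15, and W12 — 3 of the 6.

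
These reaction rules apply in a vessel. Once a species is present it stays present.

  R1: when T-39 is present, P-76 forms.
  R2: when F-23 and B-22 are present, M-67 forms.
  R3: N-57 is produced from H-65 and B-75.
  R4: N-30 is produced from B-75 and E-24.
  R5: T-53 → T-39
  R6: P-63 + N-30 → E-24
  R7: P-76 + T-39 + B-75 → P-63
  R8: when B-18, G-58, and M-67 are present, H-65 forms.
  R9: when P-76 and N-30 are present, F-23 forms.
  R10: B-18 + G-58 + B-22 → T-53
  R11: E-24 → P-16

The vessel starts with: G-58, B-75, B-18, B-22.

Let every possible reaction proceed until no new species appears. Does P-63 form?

B-18, G-58, and B-22 present → T-53 forms (R10).
T-53 present → T-39 forms (R5).
T-39 present → P-76 forms (R1).
P-76, T-39, and B-75 present → P-63 forms (R7).

Yes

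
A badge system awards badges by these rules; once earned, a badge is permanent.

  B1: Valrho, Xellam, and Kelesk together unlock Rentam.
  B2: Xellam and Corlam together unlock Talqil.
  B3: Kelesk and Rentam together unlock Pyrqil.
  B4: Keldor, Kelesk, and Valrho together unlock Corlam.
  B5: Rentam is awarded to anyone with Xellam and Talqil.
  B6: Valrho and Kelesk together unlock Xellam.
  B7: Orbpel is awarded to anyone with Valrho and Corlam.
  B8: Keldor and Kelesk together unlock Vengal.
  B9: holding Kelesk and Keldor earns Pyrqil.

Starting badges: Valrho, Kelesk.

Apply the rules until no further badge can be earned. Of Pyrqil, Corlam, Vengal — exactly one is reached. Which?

Pyrqil

With Valrho and Kelesk, Xellam is earned (B6).
With Valrho, Xellam, and Kelesk, Rentam is earned (B1).
With Kelesk and Rentam, Pyrqil is earned (B3).
Vengal would need Keldor and Kelesk (B8), but Keldor is never earned. Corlam would need Keldor, Kelesk, and Valrho (B4), but Keldor is never earned.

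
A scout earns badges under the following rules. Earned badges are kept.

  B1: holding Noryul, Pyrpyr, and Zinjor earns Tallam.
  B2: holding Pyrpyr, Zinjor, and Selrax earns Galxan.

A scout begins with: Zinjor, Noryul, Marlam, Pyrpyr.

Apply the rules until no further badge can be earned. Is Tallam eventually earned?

With Noryul, Pyrpyr, and Zinjor, Tallam is earned (B1).

Yes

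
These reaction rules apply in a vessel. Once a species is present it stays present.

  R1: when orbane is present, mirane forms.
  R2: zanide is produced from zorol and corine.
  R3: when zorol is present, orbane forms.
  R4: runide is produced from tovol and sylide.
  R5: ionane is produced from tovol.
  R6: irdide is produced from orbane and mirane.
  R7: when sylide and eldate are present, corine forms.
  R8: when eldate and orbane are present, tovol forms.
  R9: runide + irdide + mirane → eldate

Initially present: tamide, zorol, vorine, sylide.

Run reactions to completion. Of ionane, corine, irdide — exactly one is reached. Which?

irdide

zorol present → orbane forms (R3).
orbane present → mirane forms (R1).
orbane and mirane present → irdide forms (R6).
corine would need sylide and eldate (R7), but eldate never forms. ionane would need tovol (R5), but tovol never forms.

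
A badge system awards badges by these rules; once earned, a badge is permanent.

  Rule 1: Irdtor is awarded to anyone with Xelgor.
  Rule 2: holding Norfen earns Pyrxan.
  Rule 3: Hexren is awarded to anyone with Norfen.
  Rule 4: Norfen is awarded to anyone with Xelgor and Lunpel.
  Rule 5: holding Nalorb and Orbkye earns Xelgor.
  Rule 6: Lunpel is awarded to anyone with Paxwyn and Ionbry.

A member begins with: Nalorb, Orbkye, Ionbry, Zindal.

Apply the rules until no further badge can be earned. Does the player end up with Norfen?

No

Norfen would need Xelgor and Lunpel (Rule 4), but Lunpel is never earned.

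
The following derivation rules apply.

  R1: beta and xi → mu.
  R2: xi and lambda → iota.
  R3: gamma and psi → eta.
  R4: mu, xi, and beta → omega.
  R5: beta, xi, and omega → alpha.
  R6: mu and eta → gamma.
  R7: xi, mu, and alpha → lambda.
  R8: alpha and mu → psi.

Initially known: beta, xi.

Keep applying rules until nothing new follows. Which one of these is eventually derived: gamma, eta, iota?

iota

From beta and xi, R1 gives mu.
mu, xi, and beta hold, so omega follows (R4).
From beta, xi, and omega, R5 gives alpha.
From xi, mu, and alpha, R7 gives lambda.
From xi and lambda, R2 gives iota.
gamma would need mu and eta (R6), but eta is never established. eta would need gamma and psi (R3), but gamma is never established.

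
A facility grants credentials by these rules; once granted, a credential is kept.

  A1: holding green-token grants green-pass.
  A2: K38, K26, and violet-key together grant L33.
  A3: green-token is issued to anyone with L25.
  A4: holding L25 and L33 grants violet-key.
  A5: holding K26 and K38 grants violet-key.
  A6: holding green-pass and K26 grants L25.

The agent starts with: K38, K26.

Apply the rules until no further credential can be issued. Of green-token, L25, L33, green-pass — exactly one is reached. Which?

L33

Holding K26 and K38 grants violet-key (A5).
Holding K38, K26, and violet-key grants L33 (A2).
L25 would need green-pass and K26 (A6), but green-pass is never granted. green-pass would need green-token (A1), but green-token is never granted. green-token would need L25 (A3), but L25 is never granted.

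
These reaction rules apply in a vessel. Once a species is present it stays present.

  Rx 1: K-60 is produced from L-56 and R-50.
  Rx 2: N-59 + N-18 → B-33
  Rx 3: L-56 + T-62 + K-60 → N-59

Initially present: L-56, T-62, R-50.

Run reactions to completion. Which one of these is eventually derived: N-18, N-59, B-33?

N-59

L-56 and R-50 present → K-60 forms (Rx 1).
L-56, T-62, and K-60 present → N-59 forms (Rx 3).
No rule produces N-18, and it is not given. B-33 would need N-59 and N-18 (Rx 2), but N-18 never forms.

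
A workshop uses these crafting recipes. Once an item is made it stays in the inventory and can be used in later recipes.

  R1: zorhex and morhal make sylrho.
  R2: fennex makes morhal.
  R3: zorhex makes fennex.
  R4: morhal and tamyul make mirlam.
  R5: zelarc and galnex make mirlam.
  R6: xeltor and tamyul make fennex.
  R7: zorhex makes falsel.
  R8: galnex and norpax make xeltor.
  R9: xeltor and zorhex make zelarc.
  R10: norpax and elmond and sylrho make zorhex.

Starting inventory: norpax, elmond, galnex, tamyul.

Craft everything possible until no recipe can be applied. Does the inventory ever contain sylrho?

sylrho would need zorhex and morhal (R1), but zorhex is never obtained.

No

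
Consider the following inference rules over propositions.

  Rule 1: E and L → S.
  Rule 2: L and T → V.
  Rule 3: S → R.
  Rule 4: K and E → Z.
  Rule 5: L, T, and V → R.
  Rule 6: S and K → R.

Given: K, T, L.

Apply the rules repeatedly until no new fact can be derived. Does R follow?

From L and T, Rule 2 gives V.
From L, T, and V, Rule 5 gives R.

Yes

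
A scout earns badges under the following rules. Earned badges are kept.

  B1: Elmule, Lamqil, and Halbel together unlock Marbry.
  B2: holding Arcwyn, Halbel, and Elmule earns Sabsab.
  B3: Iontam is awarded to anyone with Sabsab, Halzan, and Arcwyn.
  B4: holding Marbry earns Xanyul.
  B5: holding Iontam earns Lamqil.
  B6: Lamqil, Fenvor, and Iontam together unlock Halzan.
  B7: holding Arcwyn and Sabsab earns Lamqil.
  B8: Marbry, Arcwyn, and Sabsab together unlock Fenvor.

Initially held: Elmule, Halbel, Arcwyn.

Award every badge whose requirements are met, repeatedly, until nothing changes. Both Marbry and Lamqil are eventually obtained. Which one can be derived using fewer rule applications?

Lamqil: With Arcwyn, Halbel, and Elmule, Sabsab is earned (B2). With Arcwyn and Sabsab, Lamqil is earned (B7). [2 rule applications]
Marbry: With Arcwyn, Halbel, and Elmule, Sabsab is earned (B2). With Arcwyn and Sabsab, Lamqil is earned (B7). With Elmule, Lamqil, and Halbel, Marbry is earned (B1). [3 rule applications]
Lamqil needs fewer.

Lamqil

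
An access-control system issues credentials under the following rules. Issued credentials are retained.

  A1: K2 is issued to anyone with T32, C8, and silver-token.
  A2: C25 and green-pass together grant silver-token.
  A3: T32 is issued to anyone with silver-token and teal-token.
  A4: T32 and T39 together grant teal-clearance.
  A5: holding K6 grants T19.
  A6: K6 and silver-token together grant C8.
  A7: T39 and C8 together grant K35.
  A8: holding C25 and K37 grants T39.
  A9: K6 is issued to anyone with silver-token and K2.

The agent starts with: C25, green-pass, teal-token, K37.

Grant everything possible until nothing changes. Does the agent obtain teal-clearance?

Yes

Holding C25 and K37 grants T39 (A8).
Holding C25 and green-pass grants silver-token (A2).
Holding silver-token and teal-token grants T32 (A3).
Holding T32 and T39 grants teal-clearance (A4).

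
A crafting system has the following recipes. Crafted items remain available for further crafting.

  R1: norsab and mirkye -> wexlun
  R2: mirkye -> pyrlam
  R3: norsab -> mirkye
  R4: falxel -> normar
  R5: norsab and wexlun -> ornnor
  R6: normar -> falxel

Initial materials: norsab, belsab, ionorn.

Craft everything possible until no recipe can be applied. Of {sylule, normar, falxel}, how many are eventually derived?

No rule produces sylule, and it is not given.
normar would need falxel (R4), but falxel is never obtained.
falxel would need normar (R6), but normar is never obtained.
None of the 3 are reached.

0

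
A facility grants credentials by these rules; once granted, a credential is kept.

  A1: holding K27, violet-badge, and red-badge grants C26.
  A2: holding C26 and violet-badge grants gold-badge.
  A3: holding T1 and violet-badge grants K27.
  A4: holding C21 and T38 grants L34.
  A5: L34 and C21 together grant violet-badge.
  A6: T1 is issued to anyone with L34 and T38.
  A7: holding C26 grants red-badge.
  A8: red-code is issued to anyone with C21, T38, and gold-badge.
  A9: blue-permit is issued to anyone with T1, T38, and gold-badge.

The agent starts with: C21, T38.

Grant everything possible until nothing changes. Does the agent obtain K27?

Holding C21 and T38 grants L34 (A4).
Holding L34 and T38 grants T1 (A6).
Holding L34 and C21 grants violet-badge (A5).
Holding T1 and violet-badge grants K27 (A3).

Yes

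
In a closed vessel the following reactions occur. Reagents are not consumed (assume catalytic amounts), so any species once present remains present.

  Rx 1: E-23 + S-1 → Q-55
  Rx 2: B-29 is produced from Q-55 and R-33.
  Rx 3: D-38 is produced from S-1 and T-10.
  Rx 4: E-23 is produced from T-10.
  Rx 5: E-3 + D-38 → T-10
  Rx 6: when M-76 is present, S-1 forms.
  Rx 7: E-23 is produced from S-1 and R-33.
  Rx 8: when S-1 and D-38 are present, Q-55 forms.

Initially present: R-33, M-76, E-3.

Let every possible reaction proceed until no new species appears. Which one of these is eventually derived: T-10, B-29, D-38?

M-76 present → S-1 forms (Rx 6).
S-1 and R-33 present → E-23 forms (Rx 7).
E-23 and S-1 present → Q-55 forms (Rx 1).
Q-55 and R-33 present → B-29 forms (Rx 2).
T-10 would need E-3 and D-38 (Rx 5), but D-38 never forms. D-38 would need S-1 and T-10 (Rx 3), but T-10 never forms.

B-29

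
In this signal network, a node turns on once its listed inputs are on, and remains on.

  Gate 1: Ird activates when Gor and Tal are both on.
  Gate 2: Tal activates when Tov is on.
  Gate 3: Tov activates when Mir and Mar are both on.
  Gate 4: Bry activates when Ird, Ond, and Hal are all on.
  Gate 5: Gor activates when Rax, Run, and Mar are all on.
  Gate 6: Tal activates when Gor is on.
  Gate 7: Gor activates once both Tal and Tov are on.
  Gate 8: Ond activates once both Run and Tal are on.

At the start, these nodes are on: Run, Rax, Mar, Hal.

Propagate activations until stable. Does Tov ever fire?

Tov would need Mir and Mar (Gate 3), but Mir never turns on.

No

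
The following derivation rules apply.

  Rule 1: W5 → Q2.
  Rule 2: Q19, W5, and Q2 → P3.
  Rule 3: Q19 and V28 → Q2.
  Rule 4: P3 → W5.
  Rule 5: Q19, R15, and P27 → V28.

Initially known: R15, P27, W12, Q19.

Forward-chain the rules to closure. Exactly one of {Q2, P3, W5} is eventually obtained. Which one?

From Q19, R15, and P27, Rule 5 gives V28.
Q19 and V28 hold, so Q2 follows (Rule 3).
P3 would need Q19, W5, and Q2 (Rule 2), but W5 is never established. W5 would need P3 (Rule 4), but P3 is never established.

Q2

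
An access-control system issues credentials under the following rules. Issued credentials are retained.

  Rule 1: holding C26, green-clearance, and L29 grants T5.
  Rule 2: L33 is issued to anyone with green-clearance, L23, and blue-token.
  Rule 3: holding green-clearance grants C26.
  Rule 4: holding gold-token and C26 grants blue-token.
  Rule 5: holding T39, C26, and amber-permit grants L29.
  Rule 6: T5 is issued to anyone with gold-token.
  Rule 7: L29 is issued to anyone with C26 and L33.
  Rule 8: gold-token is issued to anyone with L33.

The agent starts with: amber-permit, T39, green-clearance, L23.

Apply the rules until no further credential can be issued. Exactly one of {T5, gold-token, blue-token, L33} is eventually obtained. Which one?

T5

Holding green-clearance grants C26 (Rule 3).
Holding T39, C26, and amber-permit grants L29 (Rule 5).
Holding C26, green-clearance, and L29 grants T5 (Rule 1).
gold-token would need L33 (Rule 8), but L33 is never granted. L33 would need green-clearance, L23, and blue-token (Rule 2), but blue-token is never granted. blue-token would need gold-token and C26 (Rule 4), but gold-token is never granted.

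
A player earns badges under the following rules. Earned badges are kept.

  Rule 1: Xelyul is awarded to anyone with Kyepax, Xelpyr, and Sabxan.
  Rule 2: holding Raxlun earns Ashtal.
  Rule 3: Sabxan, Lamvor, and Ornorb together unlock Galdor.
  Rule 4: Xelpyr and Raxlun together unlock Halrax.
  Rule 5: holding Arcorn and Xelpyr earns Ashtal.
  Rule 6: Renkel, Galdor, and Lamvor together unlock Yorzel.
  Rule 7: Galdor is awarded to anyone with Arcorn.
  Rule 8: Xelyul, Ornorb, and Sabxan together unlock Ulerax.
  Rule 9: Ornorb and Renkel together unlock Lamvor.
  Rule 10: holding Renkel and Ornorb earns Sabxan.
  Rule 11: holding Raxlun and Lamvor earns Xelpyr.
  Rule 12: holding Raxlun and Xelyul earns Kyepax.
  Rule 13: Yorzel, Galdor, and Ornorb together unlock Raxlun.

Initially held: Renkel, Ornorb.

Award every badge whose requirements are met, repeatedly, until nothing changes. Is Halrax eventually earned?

With Renkel and Ornorb, Sabxan is earned (Rule 10).
With Ornorb and Renkel, Lamvor is earned (Rule 9).
With Sabxan, Lamvor, and Ornorb, Galdor is earned (Rule 3).
With Renkel, Galdor, and Lamvor, Yorzel is earned (Rule 6).
With Yorzel, Galdor, and Ornorb, Raxlun is earned (Rule 13).
With Raxlun and Lamvor, Xelpyr is earned (Rule 11).
With Xelpyr and Raxlun, Halrax is earned (Rule 4).

Yes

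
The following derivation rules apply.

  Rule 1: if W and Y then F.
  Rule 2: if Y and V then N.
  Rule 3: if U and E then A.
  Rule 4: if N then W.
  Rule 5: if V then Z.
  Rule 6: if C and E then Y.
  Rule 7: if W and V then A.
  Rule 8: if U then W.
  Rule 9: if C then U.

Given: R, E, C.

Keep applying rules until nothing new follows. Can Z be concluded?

Z would need V (Rule 5), but V is never established.

No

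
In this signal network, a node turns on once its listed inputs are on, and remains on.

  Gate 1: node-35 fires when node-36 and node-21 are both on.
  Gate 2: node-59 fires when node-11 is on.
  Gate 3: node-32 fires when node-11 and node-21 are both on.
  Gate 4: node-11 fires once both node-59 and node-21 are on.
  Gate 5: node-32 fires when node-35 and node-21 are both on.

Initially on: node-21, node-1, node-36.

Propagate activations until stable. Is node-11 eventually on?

node-11 would need node-59 and node-21 (Gate 4), but node-59 never turns on.

No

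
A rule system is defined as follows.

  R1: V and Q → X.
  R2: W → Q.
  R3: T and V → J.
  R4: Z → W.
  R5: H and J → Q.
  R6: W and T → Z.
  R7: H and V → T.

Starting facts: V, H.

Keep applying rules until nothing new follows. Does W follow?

W would need Z (R4), but Z is never established.

No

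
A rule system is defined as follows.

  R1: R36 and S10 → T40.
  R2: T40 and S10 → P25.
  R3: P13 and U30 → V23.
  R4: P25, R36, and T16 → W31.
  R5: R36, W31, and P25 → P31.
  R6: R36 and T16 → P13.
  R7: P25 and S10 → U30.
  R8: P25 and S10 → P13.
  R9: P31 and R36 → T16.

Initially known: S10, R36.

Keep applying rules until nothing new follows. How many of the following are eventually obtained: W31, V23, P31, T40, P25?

3

From R36 and S10, R1 gives T40.
From T40 and S10, R2 gives P25.
From P25 and S10, R8 gives P13.
From P25 and S10, R7 gives U30.
P13 and U30 hold, so V23 follows (R3).
W31 would need P25, R36, and T16 (R4), but T16 is never established.
V23: reached.
P31 would need R36, W31, and P25 (R5), but W31 is never established.
T40: reached.
P25: reached.
Reached: V23, T40, and P25 — 3 of the 5.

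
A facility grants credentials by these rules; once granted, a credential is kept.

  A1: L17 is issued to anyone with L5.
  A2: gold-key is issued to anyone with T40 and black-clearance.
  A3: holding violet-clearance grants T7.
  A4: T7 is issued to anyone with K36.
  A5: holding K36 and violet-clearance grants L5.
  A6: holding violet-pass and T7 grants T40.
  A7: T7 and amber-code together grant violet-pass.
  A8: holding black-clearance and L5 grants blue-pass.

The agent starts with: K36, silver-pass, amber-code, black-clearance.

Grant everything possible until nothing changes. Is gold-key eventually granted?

Yes

Holding K36 grants T7 (A4).
Holding T7 and amber-code grants violet-pass (A7).
Holding violet-pass and T7 grants T40 (A6).
Holding T40 and black-clearance grants gold-key (A2).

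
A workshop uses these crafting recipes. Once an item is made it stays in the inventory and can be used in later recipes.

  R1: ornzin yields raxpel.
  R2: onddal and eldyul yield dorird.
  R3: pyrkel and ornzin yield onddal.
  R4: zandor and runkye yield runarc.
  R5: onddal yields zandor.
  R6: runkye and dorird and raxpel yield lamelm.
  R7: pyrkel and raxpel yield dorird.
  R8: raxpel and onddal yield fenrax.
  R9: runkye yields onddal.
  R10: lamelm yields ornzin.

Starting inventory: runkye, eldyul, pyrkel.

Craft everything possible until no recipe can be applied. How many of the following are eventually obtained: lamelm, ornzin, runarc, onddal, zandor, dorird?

4

runkye → onddal (R9).
Using R5, onddal makes zandor.
Using R2, onddal and eldyul make dorird.
Using R4, zandor and runkye make runarc.
lamelm would need runkye, dorird, and raxpel (R6), but raxpel is never obtained.
ornzin would need lamelm (R10), but lamelm is never obtained.
runarc: reached.
onddal: reached.
zandor: reached.
dorird: reached.
Reached: runarc, onddal, zandor, and dorird — 4 of the 6.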